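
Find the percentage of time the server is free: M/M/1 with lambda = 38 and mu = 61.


Idle fraction = (1 - rho) * 100 = (1 - 38/61) * 100 = 37.7%

37.7%


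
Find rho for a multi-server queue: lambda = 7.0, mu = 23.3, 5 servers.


rho = lambda / (c * mu) = 7.0 / (5 * 23.3) = 0.0601

0.0601


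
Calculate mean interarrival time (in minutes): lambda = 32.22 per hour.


Mean interarrival time = 60/lambda = 60/32.22 = 1.86 minutes

1.86 minutes


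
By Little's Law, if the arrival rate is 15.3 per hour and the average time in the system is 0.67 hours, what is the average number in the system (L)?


L = lambda * W = 15.3 * 0.67 = 10.25

10.25


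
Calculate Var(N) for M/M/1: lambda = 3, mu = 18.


rho = 3/18; Var(N) = rho/(1-rho)^2 = 0.24

0.24


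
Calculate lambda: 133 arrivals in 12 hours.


lambda = total arrivals / time = 133 / 12 = 11.08 per hour

11.08 per hour


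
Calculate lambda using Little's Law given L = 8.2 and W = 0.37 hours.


lambda = L / W = 8.2 / 0.37 = 22.16 per hour

22.16 per hour


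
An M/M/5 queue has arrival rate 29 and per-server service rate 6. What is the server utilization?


rho = lambda/(c*mu) = 29/(5*6) = 0.9667

0.9667


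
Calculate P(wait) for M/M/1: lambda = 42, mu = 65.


P(wait) = rho = lambda/mu = 42/65 = 0.6462

0.6462


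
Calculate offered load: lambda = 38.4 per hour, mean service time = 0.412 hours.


Offered load a = lambda * E[S] = 38.4 * 0.412 = 15.82 Erlangs

15.82 Erlangs


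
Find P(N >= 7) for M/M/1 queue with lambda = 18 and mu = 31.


P(N >= 7) = rho^7 = (18/31)^7 = 0.0223

0.0223


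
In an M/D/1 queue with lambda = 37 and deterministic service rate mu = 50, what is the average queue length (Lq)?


M/D/1: Lq = rho^2 / (2*(1-rho)) where rho = 37/50; Lq = 1.05

1.05


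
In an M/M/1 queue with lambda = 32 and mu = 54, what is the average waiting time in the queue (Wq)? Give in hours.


rho = 32/54; Wq = rho/(mu - lambda) = 0.0269 hours

0.0269 hours


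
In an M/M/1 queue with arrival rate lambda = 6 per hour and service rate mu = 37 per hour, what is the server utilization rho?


rho = lambda/mu = 6/37 = 0.1622

0.1622


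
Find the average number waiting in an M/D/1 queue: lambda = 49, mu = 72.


M/D/1: Lq = rho^2 / (2*(1-rho)) where rho = 49/72; Lq = 0.72

0.72


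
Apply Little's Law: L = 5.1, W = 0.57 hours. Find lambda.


lambda = L / W = 5.1 / 0.57 = 8.95 per hour

8.95 per hour


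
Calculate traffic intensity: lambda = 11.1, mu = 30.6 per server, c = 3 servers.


rho = lambda / (c * mu) = 11.1 / (3 * 30.6) = 0.1209

0.1209


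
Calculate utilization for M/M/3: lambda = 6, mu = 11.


rho = lambda/(c*mu) = 6/(3*11) = 0.1818

0.1818


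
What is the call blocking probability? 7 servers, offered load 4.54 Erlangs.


B(N,A) = (A^N/N!) / sum(A^k/k!, k=0..N) with N=7, A=4.54 = 0.0925

0.0925


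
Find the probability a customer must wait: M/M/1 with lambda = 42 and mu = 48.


P(wait) = rho = lambda/mu = 42/48 = 0.875

0.875


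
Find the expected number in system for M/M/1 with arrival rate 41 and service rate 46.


rho = 41/46; L = rho/(1-rho) = 8.2

8.2


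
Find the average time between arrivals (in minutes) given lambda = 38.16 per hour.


Mean interarrival time = 60/lambda = 60/38.16 = 1.57 minutes

1.57 minutes


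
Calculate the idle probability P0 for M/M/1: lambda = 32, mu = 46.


P0 = 1 - rho = 1 - 32/46 = 0.3043

0.3043


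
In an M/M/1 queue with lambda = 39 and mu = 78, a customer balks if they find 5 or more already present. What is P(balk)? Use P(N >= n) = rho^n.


P(N >= 5) = rho^5 = (39/78)^5 = 0.0313

0.0313


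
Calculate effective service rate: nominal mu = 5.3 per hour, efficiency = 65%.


Effective rate = mu * efficiency = 5.3 * 0.65 = 3.45 per hour

3.45 per hour


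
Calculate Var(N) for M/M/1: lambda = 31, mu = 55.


rho = 31/55; Var(N) = rho/(1-rho)^2 = 2.96

2.96


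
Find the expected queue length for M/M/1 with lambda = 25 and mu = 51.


rho = 25/51; Lq = rho^2/(1-rho) = 0.47

0.47


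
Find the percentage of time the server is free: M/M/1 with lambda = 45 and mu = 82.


Idle fraction = (1 - rho) * 100 = (1 - 45/82) * 100 = 45.1%

45.1%


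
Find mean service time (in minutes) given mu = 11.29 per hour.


Mean service time = 60/mu = 60/11.29 = 5.31 minutes

5.31 minutes


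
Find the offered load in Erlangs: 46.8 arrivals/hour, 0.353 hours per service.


Offered load a = lambda * E[S] = 46.8 * 0.353 = 16.52 Erlangs

16.52 Erlangs


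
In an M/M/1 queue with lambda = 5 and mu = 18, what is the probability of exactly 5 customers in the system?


rho = 5/18; P(n) = (1-rho)*rho^n = (1-5/18)*(5/18)^5 = 0.0012

0.0012


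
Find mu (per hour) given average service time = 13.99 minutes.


mu = 60 / avg_service_time = 60 / 13.99 = 4.29 per hour

4.29 per hour


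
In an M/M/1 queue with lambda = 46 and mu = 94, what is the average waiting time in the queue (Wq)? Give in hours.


rho = 46/94; Wq = rho/(mu - lambda) = 0.0102 hours

0.0102 hours


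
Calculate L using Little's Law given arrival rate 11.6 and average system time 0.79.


L = lambda * W = 11.6 * 0.79 = 9.16

9.16


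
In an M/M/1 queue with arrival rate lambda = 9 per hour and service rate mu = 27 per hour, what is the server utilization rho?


rho = lambda/mu = 9/27 = 0.3333

0.3333


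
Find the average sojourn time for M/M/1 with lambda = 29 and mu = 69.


W = 1/(mu - lambda) = 1/(69 - 29) = 0.025 hours

0.025 hours


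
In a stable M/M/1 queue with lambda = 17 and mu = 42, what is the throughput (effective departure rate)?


For a stable queue (lambda < mu), throughput = lambda = 17 per hour

17 per hour


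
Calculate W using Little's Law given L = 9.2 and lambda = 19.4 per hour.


W = L / lambda = 9.2 / 19.4 = 0.4742 hours

0.4742 hours


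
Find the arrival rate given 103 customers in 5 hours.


lambda = total arrivals / time = 103 / 5 = 20.6 per hour

20.6 per hour


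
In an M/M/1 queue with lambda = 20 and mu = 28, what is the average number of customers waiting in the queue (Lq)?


rho = 20/28; Lq = rho^2/(1-rho) = 1.79

1.79


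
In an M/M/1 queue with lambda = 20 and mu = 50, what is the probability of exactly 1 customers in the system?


rho = 20/50; P(n) = (1-rho)*rho^n = (1-20/50)*(20/50)^1 = 0.24

0.24


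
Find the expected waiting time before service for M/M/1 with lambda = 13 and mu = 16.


rho = 13/16; Wq = rho/(mu - lambda) = 0.2708 hours

0.2708 hours


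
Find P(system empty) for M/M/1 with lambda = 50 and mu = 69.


P0 = 1 - rho = 1 - 50/69 = 0.2754

0.2754


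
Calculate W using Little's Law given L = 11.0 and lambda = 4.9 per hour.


W = L / lambda = 11.0 / 4.9 = 2.2449 hours

2.2449 hours


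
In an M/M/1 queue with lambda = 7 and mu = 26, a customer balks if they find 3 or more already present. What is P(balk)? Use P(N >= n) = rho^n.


P(N >= 3) = rho^3 = (7/26)^3 = 0.0195

0.0195


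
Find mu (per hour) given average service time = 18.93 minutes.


mu = 60 / avg_service_time = 60 / 18.93 = 3.17 per hour

3.17 per hour


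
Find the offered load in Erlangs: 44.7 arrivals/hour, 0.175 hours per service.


Offered load a = lambda * E[S] = 44.7 * 0.175 = 7.82 Erlangs

7.82 Erlangs


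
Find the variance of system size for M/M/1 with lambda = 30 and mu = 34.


rho = 30/34; Var(N) = rho/(1-rho)^2 = 63.75

63.75


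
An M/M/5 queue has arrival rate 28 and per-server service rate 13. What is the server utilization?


rho = lambda/(c*mu) = 28/(5*13) = 0.4308

0.4308


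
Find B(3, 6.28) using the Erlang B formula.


B(N,A) = (A^N/N!) / sum(A^k/k!, k=0..N) with N=3, A=6.28 = 0.6046

0.6046


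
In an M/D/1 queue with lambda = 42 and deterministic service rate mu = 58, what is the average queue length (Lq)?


M/D/1: Lq = rho^2 / (2*(1-rho)) where rho = 42/58; Lq = 0.95

0.95


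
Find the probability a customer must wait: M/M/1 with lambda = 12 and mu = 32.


P(wait) = rho = lambda/mu = 12/32 = 0.375

0.375


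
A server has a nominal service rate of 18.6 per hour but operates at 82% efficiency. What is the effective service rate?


Effective rate = mu * efficiency = 18.6 * 0.82 = 15.25 per hour

15.25 per hour


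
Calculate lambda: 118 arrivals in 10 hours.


lambda = total arrivals / time = 118 / 10 = 11.8 per hour

11.8 per hour


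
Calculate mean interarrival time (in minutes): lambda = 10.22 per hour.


Mean interarrival time = 60/lambda = 60/10.22 = 5.87 minutes

5.87 minutes


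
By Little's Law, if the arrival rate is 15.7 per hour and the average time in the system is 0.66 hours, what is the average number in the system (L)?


L = lambda * W = 15.7 * 0.66 = 10.36

10.36


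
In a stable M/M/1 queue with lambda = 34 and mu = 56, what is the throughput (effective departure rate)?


For a stable queue (lambda < mu), throughput = lambda = 34 per hour

34 per hour


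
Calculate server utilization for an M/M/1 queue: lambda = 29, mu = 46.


rho = lambda/mu = 29/46 = 0.6304

0.6304


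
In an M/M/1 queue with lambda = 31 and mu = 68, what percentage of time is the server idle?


Idle fraction = (1 - rho) * 100 = (1 - 31/68) * 100 = 54.4%

54.4%


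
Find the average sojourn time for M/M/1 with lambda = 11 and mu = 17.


W = 1/(mu - lambda) = 1/(17 - 11) = 0.1667 hours

0.1667 hours


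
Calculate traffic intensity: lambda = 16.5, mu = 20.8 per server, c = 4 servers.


rho = lambda / (c * mu) = 16.5 / (4 * 20.8) = 0.1983

0.1983


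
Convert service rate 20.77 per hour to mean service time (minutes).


Mean service time = 60/mu = 60/20.77 = 2.89 minutes

2.89 minutes


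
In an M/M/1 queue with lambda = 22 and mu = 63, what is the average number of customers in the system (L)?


rho = 22/63; L = rho/(1-rho) = 0.54

0.54


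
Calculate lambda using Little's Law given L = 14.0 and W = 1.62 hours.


lambda = L / W = 14.0 / 1.62 = 8.64 per hour

8.64 per hour


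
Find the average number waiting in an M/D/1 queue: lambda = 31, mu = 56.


M/D/1: Lq = rho^2 / (2*(1-rho)) where rho = 31/56; Lq = 0.34

0.34


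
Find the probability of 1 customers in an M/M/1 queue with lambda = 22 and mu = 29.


rho = 22/29; P(n) = (1-rho)*rho^n = (1-22/29)*(22/29)^1 = 0.1831

0.1831


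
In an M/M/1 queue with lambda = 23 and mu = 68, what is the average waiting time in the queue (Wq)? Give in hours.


rho = 23/68; Wq = rho/(mu - lambda) = 0.0075 hours

0.0075 hours


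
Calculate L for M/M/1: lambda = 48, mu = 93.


rho = 48/93; L = rho/(1-rho) = 1.07

1.07


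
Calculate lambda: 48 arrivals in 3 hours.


lambda = total arrivals / time = 48 / 3 = 16.0 per hour

16.0 per hour


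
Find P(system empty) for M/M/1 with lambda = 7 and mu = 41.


P0 = 1 - rho = 1 - 7/41 = 0.8293

0.8293


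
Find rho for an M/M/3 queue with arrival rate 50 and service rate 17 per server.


rho = lambda/(c*mu) = 50/(3*17) = 0.9804

0.9804


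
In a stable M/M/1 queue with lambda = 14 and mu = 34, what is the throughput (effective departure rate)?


For a stable queue (lambda < mu), throughput = lambda = 14 per hour

14 per hour


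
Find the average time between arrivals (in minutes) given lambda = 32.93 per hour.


Mean interarrival time = 60/lambda = 60/32.93 = 1.82 minutes

1.82 minutes


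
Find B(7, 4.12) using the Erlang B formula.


B(N,A) = (A^N/N!) / sum(A^k/k!, k=0..N) with N=7, A=4.12 = 0.069

0.069


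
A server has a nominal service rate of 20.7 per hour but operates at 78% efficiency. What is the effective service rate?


Effective rate = mu * efficiency = 20.7 * 0.78 = 16.15 per hour

16.15 per hour


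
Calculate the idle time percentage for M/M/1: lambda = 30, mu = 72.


Idle fraction = (1 - rho) * 100 = (1 - 30/72) * 100 = 58.3%

58.3%


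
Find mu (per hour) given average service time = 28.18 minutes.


mu = 60 / avg_service_time = 60 / 28.18 = 2.13 per hour

2.13 per hour


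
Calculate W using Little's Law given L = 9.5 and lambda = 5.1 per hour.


W = L / lambda = 9.5 / 5.1 = 1.8627 hours

1.8627 hours


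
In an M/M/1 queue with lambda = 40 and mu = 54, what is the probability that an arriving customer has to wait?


P(wait) = rho = lambda/mu = 40/54 = 0.7407

0.7407


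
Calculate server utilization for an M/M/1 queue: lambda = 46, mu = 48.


rho = lambda/mu = 46/48 = 0.9583

0.9583


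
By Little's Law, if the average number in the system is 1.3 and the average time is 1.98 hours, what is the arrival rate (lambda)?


lambda = L / W = 1.3 / 1.98 = 0.66 per hour

0.66 per hour


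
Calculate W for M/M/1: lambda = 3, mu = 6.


W = 1/(mu - lambda) = 1/(6 - 3) = 0.3333 hours

0.3333 hours


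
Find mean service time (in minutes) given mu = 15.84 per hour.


Mean service time = 60/mu = 60/15.84 = 3.79 minutes

3.79 minutes


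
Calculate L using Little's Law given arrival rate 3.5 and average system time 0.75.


L = lambda * W = 3.5 * 0.75 = 2.63

2.63


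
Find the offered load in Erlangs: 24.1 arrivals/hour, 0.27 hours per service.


Offered load a = lambda * E[S] = 24.1 * 0.27 = 6.51 Erlangs

6.51 Erlangs


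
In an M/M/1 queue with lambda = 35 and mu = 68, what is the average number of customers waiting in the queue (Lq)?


rho = 35/68; Lq = rho^2/(1-rho) = 0.55

0.55


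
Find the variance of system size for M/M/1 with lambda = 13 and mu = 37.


rho = 13/37; Var(N) = rho/(1-rho)^2 = 0.84

0.84


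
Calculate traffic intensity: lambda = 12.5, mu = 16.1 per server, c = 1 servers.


rho = lambda / (c * mu) = 12.5 / (1 * 16.1) = 0.7764

0.7764


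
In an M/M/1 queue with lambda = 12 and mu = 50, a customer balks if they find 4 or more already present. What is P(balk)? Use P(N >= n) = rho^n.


P(N >= 4) = rho^4 = (12/50)^4 = 0.0033

0.0033


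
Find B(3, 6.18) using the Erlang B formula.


B(N,A) = (A^N/N!) / sum(A^k/k!, k=0..N) with N=3, A=6.18 = 0.5995

0.5995


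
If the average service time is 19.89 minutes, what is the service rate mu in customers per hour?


mu = 60 / avg_service_time = 60 / 19.89 = 3.02 per hour

3.02 per hour


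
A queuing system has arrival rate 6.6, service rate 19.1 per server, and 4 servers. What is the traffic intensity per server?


rho = lambda / (c * mu) = 6.6 / (4 * 19.1) = 0.0864

0.0864


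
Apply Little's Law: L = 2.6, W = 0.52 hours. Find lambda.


lambda = L / W = 2.6 / 0.52 = 5.0 per hour

5.0 per hour


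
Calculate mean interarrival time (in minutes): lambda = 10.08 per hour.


Mean interarrival time = 60/lambda = 60/10.08 = 5.95 minutes

5.95 minutes


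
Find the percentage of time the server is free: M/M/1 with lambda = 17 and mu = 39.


Idle fraction = (1 - rho) * 100 = (1 - 17/39) * 100 = 56.4%

56.4%


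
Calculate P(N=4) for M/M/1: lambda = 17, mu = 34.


rho = 17/34; P(n) = (1-rho)*rho^n = (1-17/34)*(17/34)^4 = 0.0313

0.0313


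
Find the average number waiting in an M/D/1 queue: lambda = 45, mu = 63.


M/D/1: Lq = rho^2 / (2*(1-rho)) where rho = 45/63; Lq = 0.89

0.89


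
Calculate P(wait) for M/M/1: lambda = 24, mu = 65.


P(wait) = rho = lambda/mu = 24/65 = 0.3692

0.3692


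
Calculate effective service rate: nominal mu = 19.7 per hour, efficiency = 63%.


Effective rate = mu * efficiency = 19.7 * 0.63 = 12.41 per hour

12.41 per hour


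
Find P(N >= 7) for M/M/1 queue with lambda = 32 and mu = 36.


P(N >= 7) = rho^7 = (32/36)^7 = 0.4385

0.4385


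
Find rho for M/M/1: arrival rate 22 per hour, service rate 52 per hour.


rho = lambda/mu = 22/52 = 0.4231

0.4231


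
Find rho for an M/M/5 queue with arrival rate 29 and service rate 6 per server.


rho = lambda/(c*mu) = 29/(5*6) = 0.9667

0.9667


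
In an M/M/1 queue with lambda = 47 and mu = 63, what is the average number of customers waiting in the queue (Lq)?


rho = 47/63; Lq = rho^2/(1-rho) = 2.19

2.19


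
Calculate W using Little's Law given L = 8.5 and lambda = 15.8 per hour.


W = L / lambda = 8.5 / 15.8 = 0.538 hours

0.538 hours


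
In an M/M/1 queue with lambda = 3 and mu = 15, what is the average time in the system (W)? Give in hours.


W = 1/(mu - lambda) = 1/(15 - 3) = 0.0833 hours

0.0833 hours


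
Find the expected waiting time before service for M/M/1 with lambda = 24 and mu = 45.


rho = 24/45; Wq = rho/(mu - lambda) = 0.0254 hours

0.0254 hours


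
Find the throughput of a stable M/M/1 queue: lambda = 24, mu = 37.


For a stable queue (lambda < mu), throughput = lambda = 24 per hour

24 per hour


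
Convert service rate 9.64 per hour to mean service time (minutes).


Mean service time = 60/mu = 60/9.64 = 6.22 minutes

6.22 minutes


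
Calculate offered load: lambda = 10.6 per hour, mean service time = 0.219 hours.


Offered load a = lambda * E[S] = 10.6 * 0.219 = 2.32 Erlangs

2.32 Erlangs


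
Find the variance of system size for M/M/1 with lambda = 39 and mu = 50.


rho = 39/50; Var(N) = rho/(1-rho)^2 = 16.12

16.12


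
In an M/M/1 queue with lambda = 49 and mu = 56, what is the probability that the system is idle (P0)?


P0 = 1 - rho = 1 - 49/56 = 0.125

0.125


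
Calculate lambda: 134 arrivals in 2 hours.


lambda = total arrivals / time = 134 / 2 = 67.0 per hour

67.0 per hour


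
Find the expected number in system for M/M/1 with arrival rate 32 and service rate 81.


rho = 32/81; L = rho/(1-rho) = 0.65

0.65


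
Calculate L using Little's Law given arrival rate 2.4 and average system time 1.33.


L = lambda * W = 2.4 * 1.33 = 3.19

3.19


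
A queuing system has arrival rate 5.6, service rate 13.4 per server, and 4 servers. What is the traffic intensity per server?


rho = lambda / (c * mu) = 5.6 / (4 * 13.4) = 0.1045

0.1045


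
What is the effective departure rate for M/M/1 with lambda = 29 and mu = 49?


For a stable queue (lambda < mu), throughput = lambda = 29 per hour

29 per hour


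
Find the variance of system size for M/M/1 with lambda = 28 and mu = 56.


rho = 28/56; Var(N) = rho/(1-rho)^2 = 2.0

2.0


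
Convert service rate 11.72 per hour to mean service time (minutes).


Mean service time = 60/mu = 60/11.72 = 5.12 minutes

5.12 minutes


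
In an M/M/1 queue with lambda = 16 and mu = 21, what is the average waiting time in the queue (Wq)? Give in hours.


rho = 16/21; Wq = rho/(mu - lambda) = 0.1524 hours

0.1524 hours


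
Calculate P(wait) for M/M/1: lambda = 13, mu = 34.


P(wait) = rho = lambda/mu = 13/34 = 0.3824

0.3824


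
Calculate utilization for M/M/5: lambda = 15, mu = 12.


rho = lambda/(c*mu) = 15/(5*12) = 0.25

0.25


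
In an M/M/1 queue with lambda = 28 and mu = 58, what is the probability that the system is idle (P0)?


P0 = 1 - rho = 1 - 28/58 = 0.5172

0.5172


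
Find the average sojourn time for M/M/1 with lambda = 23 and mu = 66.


W = 1/(mu - lambda) = 1/(66 - 23) = 0.0233 hours

0.0233 hours


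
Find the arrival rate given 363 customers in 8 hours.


lambda = total arrivals / time = 363 / 8 = 45.38 per hour

45.38 per hour


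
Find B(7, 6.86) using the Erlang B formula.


B(N,A) = (A^N/N!) / sum(A^k/k!, k=0..N) with N=7, A=6.86 = 0.2402

0.2402


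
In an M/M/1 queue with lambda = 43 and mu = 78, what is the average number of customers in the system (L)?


rho = 43/78; L = rho/(1-rho) = 1.23

1.23


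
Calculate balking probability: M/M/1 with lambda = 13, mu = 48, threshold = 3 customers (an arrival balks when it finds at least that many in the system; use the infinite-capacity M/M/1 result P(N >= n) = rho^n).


P(N >= 3) = rho^3 = (13/48)^3 = 0.0199

0.0199


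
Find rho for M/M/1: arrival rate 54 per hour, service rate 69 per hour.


rho = lambda/mu = 54/69 = 0.7826

0.7826


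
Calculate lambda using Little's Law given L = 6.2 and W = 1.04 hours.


lambda = L / W = 6.2 / 1.04 = 5.96 per hour

5.96 per hour


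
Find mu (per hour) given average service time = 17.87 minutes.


mu = 60 / avg_service_time = 60 / 17.87 = 3.36 per hour

3.36 per hour


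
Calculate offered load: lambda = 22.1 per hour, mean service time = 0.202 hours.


Offered load a = lambda * E[S] = 22.1 * 0.202 = 4.46 Erlangs

4.46 Erlangs


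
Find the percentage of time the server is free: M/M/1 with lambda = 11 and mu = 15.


Idle fraction = (1 - rho) * 100 = (1 - 11/15) * 100 = 26.7%

26.7%


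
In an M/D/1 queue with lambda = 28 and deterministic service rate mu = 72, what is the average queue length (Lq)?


M/D/1: Lq = rho^2 / (2*(1-rho)) where rho = 28/72; Lq = 0.12

0.12


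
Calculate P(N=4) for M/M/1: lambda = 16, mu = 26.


rho = 16/26; P(n) = (1-rho)*rho^n = (1-16/26)*(16/26)^4 = 0.0552

0.0552


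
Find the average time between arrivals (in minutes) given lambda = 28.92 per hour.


Mean interarrival time = 60/lambda = 60/28.92 = 2.07 minutes

2.07 minutes


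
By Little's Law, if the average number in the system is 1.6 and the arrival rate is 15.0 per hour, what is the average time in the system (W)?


W = L / lambda = 1.6 / 15.0 = 0.1067 hours

0.1067 hours


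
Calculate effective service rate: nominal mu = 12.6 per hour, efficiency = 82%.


Effective rate = mu * efficiency = 12.6 * 0.82 = 10.33 per hour

10.33 per hour


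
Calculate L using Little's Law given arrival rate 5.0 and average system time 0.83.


L = lambda * W = 5.0 * 0.83 = 4.15

4.15


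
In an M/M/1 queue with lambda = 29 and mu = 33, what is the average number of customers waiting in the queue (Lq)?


rho = 29/33; Lq = rho^2/(1-rho) = 6.37

6.37


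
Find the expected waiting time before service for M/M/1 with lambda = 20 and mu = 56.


rho = 20/56; Wq = rho/(mu - lambda) = 0.0099 hours

0.0099 hours


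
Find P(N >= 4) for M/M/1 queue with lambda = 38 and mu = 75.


P(N >= 4) = rho^4 = (38/75)^4 = 0.0659

0.0659


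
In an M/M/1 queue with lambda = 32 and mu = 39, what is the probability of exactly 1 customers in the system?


rho = 32/39; P(n) = (1-rho)*rho^n = (1-32/39)*(32/39)^1 = 0.1473

0.1473


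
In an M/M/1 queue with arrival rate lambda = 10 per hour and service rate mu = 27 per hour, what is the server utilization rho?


rho = lambda/mu = 10/27 = 0.3704

0.3704


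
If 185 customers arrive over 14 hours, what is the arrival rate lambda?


lambda = total arrivals / time = 185 / 14 = 13.21 per hour

13.21 per hour


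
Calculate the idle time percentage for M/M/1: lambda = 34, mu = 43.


Idle fraction = (1 - rho) * 100 = (1 - 34/43) * 100 = 20.9%

20.9%


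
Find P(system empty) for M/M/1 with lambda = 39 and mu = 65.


P0 = 1 - rho = 1 - 39/65 = 0.4

0.4


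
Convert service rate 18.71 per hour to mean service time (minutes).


Mean service time = 60/mu = 60/18.71 = 3.21 minutes

3.21 minutes


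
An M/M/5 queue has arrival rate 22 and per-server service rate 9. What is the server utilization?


rho = lambda/(c*mu) = 22/(5*9) = 0.4889

0.4889


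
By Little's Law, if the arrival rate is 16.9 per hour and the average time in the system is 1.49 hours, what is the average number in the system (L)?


L = lambda * W = 16.9 * 1.49 = 25.18

25.18


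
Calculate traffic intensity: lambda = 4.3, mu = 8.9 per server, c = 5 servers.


rho = lambda / (c * mu) = 4.3 / (5 * 8.9) = 0.0966

0.0966


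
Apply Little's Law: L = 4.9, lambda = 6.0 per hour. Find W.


W = L / lambda = 4.9 / 6.0 = 0.8167 hours

0.8167 hours


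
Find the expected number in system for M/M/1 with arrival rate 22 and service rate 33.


rho = 22/33; L = rho/(1-rho) = 2.0

2.0


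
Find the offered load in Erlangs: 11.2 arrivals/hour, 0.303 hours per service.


Offered load a = lambda * E[S] = 11.2 * 0.303 = 3.39 Erlangs

3.39 Erlangs


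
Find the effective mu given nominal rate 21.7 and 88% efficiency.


Effective rate = mu * efficiency = 21.7 * 0.88 = 19.1 per hour

19.1 per hour


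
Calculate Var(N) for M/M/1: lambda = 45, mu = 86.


rho = 45/86; Var(N) = rho/(1-rho)^2 = 2.3

2.3


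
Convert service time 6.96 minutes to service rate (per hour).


mu = 60 / avg_service_time = 60 / 6.96 = 8.62 per hour

8.62 per hour


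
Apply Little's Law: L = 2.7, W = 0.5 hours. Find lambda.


lambda = L / W = 2.7 / 0.5 = 5.4 per hour

5.4 per hour


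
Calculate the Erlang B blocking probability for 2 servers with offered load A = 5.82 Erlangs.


B(N,A) = (A^N/N!) / sum(A^k/k!, k=0..N) with N=2, A=5.82 = 0.7129

0.7129


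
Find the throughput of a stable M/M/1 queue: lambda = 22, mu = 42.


For a stable queue (lambda < mu), throughput = lambda = 22 per hour

22 per hour


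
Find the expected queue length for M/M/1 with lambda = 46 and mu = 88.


rho = 46/88; Lq = rho^2/(1-rho) = 0.57

0.57


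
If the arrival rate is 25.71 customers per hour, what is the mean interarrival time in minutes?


Mean interarrival time = 60/lambda = 60/25.71 = 2.33 minutes

2.33 minutes


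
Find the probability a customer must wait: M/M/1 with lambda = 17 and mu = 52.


P(wait) = rho = lambda/mu = 17/52 = 0.3269

0.3269


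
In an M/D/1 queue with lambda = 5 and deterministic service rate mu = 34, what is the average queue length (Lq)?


M/D/1: Lq = rho^2 / (2*(1-rho)) where rho = 5/34; Lq = 0.01

0.01


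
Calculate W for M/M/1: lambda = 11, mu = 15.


W = 1/(mu - lambda) = 1/(15 - 11) = 0.25 hours

0.25 hours


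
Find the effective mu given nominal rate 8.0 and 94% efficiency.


Effective rate = mu * efficiency = 8.0 * 0.94 = 7.52 per hour

7.52 per hour


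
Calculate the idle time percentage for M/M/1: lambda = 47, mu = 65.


Idle fraction = (1 - rho) * 100 = (1 - 47/65) * 100 = 27.7%

27.7%


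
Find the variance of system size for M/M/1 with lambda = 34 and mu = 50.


rho = 34/50; Var(N) = rho/(1-rho)^2 = 6.64

6.64


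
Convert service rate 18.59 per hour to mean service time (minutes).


Mean service time = 60/mu = 60/18.59 = 3.23 minutes

3.23 minutes


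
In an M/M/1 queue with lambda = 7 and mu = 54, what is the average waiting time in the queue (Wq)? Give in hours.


rho = 7/54; Wq = rho/(mu - lambda) = 0.0028 hours

0.0028 hours


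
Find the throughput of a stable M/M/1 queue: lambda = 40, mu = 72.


For a stable queue (lambda < mu), throughput = lambda = 40 per hour

40 per hour


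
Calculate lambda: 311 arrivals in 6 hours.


lambda = total arrivals / time = 311 / 6 = 51.83 per hour

51.83 per hour


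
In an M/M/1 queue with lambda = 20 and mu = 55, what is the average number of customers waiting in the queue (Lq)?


rho = 20/55; Lq = rho^2/(1-rho) = 0.21

0.21


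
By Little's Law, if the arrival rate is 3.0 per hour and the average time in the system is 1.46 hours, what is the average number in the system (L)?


L = lambda * W = 3.0 * 1.46 = 4.38

4.38


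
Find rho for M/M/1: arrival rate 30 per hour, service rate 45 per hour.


rho = lambda/mu = 30/45 = 0.6667

0.6667


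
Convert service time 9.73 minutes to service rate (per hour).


mu = 60 / avg_service_time = 60 / 9.73 = 6.17 per hour

6.17 per hour


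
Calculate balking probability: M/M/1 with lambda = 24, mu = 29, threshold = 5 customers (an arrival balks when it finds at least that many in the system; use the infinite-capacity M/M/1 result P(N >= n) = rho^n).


P(N >= 5) = rho^5 = (24/29)^5 = 0.3882

0.3882


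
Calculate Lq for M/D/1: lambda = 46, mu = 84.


M/D/1: Lq = rho^2 / (2*(1-rho)) where rho = 46/84; Lq = 0.33

0.33


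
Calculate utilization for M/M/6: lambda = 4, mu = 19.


rho = lambda/(c*mu) = 4/(6*19) = 0.0351

0.0351


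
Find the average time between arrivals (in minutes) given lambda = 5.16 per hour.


Mean interarrival time = 60/lambda = 60/5.16 = 11.63 minutes

11.63 minutes


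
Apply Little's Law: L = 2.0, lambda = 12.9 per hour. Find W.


W = L / lambda = 2.0 / 12.9 = 0.155 hours

0.155 hours


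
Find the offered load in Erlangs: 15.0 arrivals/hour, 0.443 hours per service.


Offered load a = lambda * E[S] = 15.0 * 0.443 = 6.65 Erlangs

6.65 Erlangs


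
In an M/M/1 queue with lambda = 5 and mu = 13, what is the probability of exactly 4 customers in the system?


rho = 5/13; P(n) = (1-rho)*rho^n = (1-5/13)*(5/13)^4 = 0.0135

0.0135


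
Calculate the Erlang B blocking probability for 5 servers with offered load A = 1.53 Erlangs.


B(N,A) = (A^N/N!) / sum(A^k/k!, k=0..N) with N=5, A=1.53 = 0.0152

0.0152


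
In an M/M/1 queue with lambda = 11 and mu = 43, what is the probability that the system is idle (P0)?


P0 = 1 - rho = 1 - 11/43 = 0.7442

0.7442


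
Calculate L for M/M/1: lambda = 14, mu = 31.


rho = 14/31; L = rho/(1-rho) = 0.82

0.82


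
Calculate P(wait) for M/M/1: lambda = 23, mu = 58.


P(wait) = rho = lambda/mu = 23/58 = 0.3966

0.3966


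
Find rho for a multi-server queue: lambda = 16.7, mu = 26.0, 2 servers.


rho = lambda / (c * mu) = 16.7 / (2 * 26.0) = 0.3212

0.3212


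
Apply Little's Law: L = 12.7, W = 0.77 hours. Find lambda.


lambda = L / W = 12.7 / 0.77 = 16.49 per hour

16.49 per hour


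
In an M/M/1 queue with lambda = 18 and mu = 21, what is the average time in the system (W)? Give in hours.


W = 1/(mu - lambda) = 1/(21 - 18) = 0.3333 hours

0.3333 hours


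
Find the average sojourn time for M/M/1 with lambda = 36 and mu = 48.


W = 1/(mu - lambda) = 1/(48 - 36) = 0.0833 hours

0.0833 hours


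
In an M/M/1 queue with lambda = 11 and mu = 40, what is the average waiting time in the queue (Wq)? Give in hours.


rho = 11/40; Wq = rho/(mu - lambda) = 0.0095 hours

0.0095 hours


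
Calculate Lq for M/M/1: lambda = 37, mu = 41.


rho = 37/41; Lq = rho^2/(1-rho) = 8.35

8.35


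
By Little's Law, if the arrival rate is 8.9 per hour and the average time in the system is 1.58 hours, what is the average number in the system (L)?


L = lambda * W = 8.9 * 1.58 = 14.06

14.06


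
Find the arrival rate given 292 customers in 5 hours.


lambda = total arrivals / time = 292 / 5 = 58.4 per hour

58.4 per hour


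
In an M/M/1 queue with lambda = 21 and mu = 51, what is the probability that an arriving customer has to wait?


P(wait) = rho = lambda/mu = 21/51 = 0.4118

0.4118


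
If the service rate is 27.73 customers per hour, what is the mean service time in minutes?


Mean service time = 60/mu = 60/27.73 = 2.16 minutes

2.16 minutes


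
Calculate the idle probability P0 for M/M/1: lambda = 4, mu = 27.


P0 = 1 - rho = 1 - 4/27 = 0.8519

0.8519


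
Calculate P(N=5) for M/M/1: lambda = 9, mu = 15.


rho = 9/15; P(n) = (1-rho)*rho^n = (1-9/15)*(9/15)^5 = 0.0311

0.0311


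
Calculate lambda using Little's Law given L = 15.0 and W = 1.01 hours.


lambda = L / W = 15.0 / 1.01 = 14.85 per hour

14.85 per hour


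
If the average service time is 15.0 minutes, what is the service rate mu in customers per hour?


mu = 60 / avg_service_time = 60 / 15.0 = 4.0 per hour

4.0 per hour


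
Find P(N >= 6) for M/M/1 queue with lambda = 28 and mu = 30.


P(N >= 6) = rho^6 = (28/30)^6 = 0.661

0.661


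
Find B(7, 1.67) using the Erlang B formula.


B(N,A) = (A^N/N!) / sum(A^k/k!, k=0..N) with N=7, A=1.67 = 0.0014

0.0014


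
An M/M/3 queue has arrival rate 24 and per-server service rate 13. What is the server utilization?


rho = lambda/(c*mu) = 24/(3*13) = 0.6154

0.6154


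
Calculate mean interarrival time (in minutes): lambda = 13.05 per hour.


Mean interarrival time = 60/lambda = 60/13.05 = 4.6 minutes

4.6 minutes


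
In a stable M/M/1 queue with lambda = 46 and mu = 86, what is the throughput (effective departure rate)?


For a stable queue (lambda < mu), throughput = lambda = 46 per hour

46 per hour


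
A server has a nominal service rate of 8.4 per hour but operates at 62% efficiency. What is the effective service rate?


Effective rate = mu * efficiency = 8.4 * 0.62 = 5.21 per hour

5.21 per hour


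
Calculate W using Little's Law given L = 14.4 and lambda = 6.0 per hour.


W = L / lambda = 14.4 / 6.0 = 2.4 hours

2.4 hours


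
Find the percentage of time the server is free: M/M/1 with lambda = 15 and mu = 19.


Idle fraction = (1 - rho) * 100 = (1 - 15/19) * 100 = 21.1%

21.1%


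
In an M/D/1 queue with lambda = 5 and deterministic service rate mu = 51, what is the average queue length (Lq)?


M/D/1: Lq = rho^2 / (2*(1-rho)) where rho = 5/51; Lq = 0.01

0.01


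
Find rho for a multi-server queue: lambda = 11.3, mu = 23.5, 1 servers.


rho = lambda / (c * mu) = 11.3 / (1 * 23.5) = 0.4809

0.4809


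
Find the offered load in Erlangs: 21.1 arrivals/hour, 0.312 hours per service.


Offered load a = lambda * E[S] = 21.1 * 0.312 = 6.58 Erlangs

6.58 Erlangs


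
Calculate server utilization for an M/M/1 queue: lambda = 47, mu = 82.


rho = lambda/mu = 47/82 = 0.5732

0.5732


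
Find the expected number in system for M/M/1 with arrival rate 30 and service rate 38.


rho = 30/38; L = rho/(1-rho) = 3.75

3.75


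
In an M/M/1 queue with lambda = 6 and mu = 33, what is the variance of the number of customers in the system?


rho = 6/33; Var(N) = rho/(1-rho)^2 = 0.27

0.27


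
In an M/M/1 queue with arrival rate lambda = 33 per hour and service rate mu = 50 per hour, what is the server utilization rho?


rho = lambda/mu = 33/50 = 0.66

0.66


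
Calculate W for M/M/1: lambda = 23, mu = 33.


W = 1/(mu - lambda) = 1/(33 - 23) = 0.1 hours

0.1 hours


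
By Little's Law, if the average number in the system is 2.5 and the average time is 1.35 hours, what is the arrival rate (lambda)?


lambda = L / W = 2.5 / 1.35 = 1.85 per hour

1.85 per hour


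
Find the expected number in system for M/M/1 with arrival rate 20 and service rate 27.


rho = 20/27; L = rho/(1-rho) = 2.86

2.86


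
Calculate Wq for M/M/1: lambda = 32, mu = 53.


rho = 32/53; Wq = rho/(mu - lambda) = 0.0288 hours

0.0288 hours


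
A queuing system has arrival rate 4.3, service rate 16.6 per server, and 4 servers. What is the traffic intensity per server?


rho = lambda / (c * mu) = 4.3 / (4 * 16.6) = 0.0648

0.0648


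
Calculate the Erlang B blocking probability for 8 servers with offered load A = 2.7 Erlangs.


B(N,A) = (A^N/N!) / sum(A^k/k!, k=0..N) with N=8, A=2.7 = 0.0047

0.0047


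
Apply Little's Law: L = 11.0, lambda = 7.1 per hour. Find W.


W = L / lambda = 11.0 / 7.1 = 1.5493 hours

1.5493 hours


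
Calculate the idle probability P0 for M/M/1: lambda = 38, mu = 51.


P0 = 1 - rho = 1 - 38/51 = 0.2549

0.2549


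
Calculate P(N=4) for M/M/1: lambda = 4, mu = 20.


rho = 4/20; P(n) = (1-rho)*rho^n = (1-4/20)*(4/20)^4 = 0.0013

0.0013


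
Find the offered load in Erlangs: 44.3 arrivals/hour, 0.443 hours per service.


Offered load a = lambda * E[S] = 44.3 * 0.443 = 19.62 Erlangs

19.62 Erlangs


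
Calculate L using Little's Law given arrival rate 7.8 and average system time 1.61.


L = lambda * W = 7.8 * 1.61 = 12.56

12.56


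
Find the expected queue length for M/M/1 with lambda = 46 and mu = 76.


rho = 46/76; Lq = rho^2/(1-rho) = 0.93

0.93


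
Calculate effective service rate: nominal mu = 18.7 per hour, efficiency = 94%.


Effective rate = mu * efficiency = 18.7 * 0.94 = 17.58 per hour

17.58 per hour


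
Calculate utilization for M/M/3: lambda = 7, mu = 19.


rho = lambda/(c*mu) = 7/(3*19) = 0.1228

0.1228


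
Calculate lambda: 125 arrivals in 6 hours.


lambda = total arrivals / time = 125 / 6 = 20.83 per hour

20.83 per hour


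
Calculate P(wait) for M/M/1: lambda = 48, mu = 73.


P(wait) = rho = lambda/mu = 48/73 = 0.6575

0.6575


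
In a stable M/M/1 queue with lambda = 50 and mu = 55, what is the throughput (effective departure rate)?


For a stable queue (lambda < mu), throughput = lambda = 50 per hour

50 per hour


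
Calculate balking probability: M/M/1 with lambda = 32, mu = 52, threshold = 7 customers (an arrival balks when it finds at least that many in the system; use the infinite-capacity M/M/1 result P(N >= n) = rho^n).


P(N >= 7) = rho^7 = (32/52)^7 = 0.0334

0.0334


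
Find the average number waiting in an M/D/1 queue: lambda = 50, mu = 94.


M/D/1: Lq = rho^2 / (2*(1-rho)) where rho = 50/94; Lq = 0.3

0.3


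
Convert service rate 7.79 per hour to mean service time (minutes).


Mean service time = 60/mu = 60/7.79 = 7.7 minutes

7.7 minutes


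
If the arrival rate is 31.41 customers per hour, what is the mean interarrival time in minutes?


Mean interarrival time = 60/lambda = 60/31.41 = 1.91 minutes

1.91 minutes


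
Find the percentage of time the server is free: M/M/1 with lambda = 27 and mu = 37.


Idle fraction = (1 - rho) * 100 = (1 - 27/37) * 100 = 27.0%

27.0%


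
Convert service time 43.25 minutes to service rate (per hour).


mu = 60 / avg_service_time = 60 / 43.25 = 1.39 per hour

1.39 per hour


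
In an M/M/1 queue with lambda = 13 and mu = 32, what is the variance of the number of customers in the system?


rho = 13/32; Var(N) = rho/(1-rho)^2 = 1.15

1.15


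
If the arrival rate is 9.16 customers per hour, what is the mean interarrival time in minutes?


Mean interarrival time = 60/lambda = 60/9.16 = 6.55 minutes

6.55 minutes


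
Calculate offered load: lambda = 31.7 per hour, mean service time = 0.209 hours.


Offered load a = lambda * E[S] = 31.7 * 0.209 = 6.63 Erlangs

6.63 Erlangs


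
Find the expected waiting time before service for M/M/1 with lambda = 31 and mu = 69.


rho = 31/69; Wq = rho/(mu - lambda) = 0.0118 hours

0.0118 hours


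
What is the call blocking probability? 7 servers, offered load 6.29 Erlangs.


B(N,A) = (A^N/N!) / sum(A^k/k!, k=0..N) with N=7, A=6.29 = 0.2039

0.2039


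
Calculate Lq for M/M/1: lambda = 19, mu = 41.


rho = 19/41; Lq = rho^2/(1-rho) = 0.4

0.4


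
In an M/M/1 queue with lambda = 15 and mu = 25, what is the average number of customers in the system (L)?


rho = 15/25; L = rho/(1-rho) = 1.5

1.5


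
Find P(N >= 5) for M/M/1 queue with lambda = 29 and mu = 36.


P(N >= 5) = rho^5 = (29/36)^5 = 0.3392

0.3392


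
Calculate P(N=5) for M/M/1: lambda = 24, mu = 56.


rho = 24/56; P(n) = (1-rho)*rho^n = (1-24/56)*(24/56)^5 = 0.0083

0.0083


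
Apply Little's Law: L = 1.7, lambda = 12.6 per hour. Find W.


W = L / lambda = 1.7 / 12.6 = 0.1349 hours

0.1349 hours


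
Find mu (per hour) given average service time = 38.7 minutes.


mu = 60 / avg_service_time = 60 / 38.7 = 1.55 per hour

1.55 per hour


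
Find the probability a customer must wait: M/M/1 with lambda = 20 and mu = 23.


P(wait) = rho = lambda/mu = 20/23 = 0.8696

0.8696


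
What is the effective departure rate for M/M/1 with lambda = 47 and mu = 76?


For a stable queue (lambda < mu), throughput = lambda = 47 per hour

47 per hour


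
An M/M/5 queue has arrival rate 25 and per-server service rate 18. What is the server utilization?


rho = lambda/(c*mu) = 25/(5*18) = 0.2778

0.2778
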